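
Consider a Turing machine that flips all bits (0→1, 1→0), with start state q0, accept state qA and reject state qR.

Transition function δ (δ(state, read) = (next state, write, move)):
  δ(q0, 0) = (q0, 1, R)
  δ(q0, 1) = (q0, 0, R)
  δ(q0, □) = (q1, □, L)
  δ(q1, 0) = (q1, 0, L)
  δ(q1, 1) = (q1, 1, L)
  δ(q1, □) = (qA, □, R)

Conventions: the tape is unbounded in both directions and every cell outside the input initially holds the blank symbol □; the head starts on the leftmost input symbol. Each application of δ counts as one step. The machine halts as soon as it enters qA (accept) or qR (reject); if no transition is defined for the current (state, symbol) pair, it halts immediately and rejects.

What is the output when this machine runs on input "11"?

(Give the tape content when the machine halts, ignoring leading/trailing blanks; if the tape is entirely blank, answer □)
Step 0: [q0]11 (head at position 0)
Step 1: δ(q0, 1) = (q0, 0, R)  ⊢  0[q0]1 (head at position 1)
Step 2: δ(q0, 1) = (q0, 0, R)  ⊢  00[q0]□ (head at position 2)
Step 3: δ(q0, □) = (q1, □, L)  ⊢  0[q1]0□ (head at position 1)
Step 4: δ(q1, 0) = (q1, 0, L)  ⊢  [q1]00□ (head at position 0)
Step 5: δ(q1, 0) = (q1, 0, L)  ⊢  [q1]□00□ (head at position -1)
Step 6: δ(q1, □) = (qA, □, R)  ⊢  □[qA]00□ (head at position 0)
The machine is in qA, so it halts and accepts.
Tape content when halted (ignoring surrounding blanks): 00

Final answer: Output: 00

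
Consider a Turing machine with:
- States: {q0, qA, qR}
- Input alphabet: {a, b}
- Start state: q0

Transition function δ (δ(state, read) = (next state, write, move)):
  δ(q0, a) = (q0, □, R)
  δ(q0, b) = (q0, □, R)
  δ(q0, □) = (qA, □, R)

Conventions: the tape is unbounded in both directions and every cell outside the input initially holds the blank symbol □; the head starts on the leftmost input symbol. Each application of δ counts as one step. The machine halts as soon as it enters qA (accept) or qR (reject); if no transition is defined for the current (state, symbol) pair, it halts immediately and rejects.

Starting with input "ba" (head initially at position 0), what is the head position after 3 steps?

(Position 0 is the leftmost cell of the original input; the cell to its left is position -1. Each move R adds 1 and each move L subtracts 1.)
Step 0: [q0]ba (head at position 0)
Step 1: δ(q0, b) = (q0, □, R)  ⊢  □[q0]a (head at position 1)
Step 2: δ(q0, a) = (q0, □, R)  ⊢  □□[q0]□ (head at position 2)
Step 3: δ(q0, □) = (qA, □, R)  ⊢  □□□[qA]□ (head at position 3)
Head position after 3 steps: 3

Final answer: Position 3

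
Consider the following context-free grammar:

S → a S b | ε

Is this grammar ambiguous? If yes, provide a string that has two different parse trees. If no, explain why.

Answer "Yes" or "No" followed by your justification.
At every step exactly one production applies: if the remaining string to generate is non-empty it starts with a and ends with b, forcing S → a S b; if it is empty, S → ε is forced. Hence each string a^n b^n has exactly one derivation (S → a S b applied n times, then S → ε) and one parse tree.

Final answer: No - the grammar is unambiguous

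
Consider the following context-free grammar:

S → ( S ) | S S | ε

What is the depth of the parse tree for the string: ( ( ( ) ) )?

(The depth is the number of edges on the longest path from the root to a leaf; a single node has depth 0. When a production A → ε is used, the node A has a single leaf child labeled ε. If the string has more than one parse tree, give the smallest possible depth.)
The string is 3 nested pairs. The shallowest parse tree applies S → ( S ) 3 times (one node per nested pair, each a child of the previous) and then S → ε in the middle.
S nodes at depths 0..3, ε leaf at depth 4; parentheses leaves are at depths 1..3.
(Using S → S S with an S → ε child anywhere only adds levels, so it cannot give a shallower tree.)
Depth = 4.

Final answer: 4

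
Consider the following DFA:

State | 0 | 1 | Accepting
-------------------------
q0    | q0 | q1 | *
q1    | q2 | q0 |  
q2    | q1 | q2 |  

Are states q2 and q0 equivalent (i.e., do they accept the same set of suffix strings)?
Try the suffix ε (the empty string).
From q2: q2 — not accepting.
From q0: q0 — accepting.
The two states disagree on this suffix, so they are not equivalent.

Final answer: No. Distinguishing string: ε (the empty string) - accepted from q0 but not from q2.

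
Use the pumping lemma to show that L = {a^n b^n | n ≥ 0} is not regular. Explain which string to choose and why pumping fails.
Language: L = {a^n b^n | n ≥ 0} (equal numbers of a's followed by b's)
Step 1: Assume for contradiction that L is regular, with pumping length p.
Step 2: Choose s = a^p b^p. Then s ∈ L (it has p a's followed by p b's) and |s| ≥ p.
Step 3: Consider any decomposition s = xyz with |xy| ≤ p and |y| > 0. Since |xy| ≤ p and the first p symbols of s are all a's, y = a^k for some k with 1 ≤ k ≤ p.
Step 4: Pumping up (i = 2): xy²z = a^(p+k) b^p, which has more a's than b's, so xy²z ∉ L.
This contradicts the pumping lemma, so L is not regular.

Final answer: Choose s = a^p b^p. Since |xy| ≤ p, y = a^k with k ≥ 1. Then xy²z = a^(p+k) b^p ∉ L.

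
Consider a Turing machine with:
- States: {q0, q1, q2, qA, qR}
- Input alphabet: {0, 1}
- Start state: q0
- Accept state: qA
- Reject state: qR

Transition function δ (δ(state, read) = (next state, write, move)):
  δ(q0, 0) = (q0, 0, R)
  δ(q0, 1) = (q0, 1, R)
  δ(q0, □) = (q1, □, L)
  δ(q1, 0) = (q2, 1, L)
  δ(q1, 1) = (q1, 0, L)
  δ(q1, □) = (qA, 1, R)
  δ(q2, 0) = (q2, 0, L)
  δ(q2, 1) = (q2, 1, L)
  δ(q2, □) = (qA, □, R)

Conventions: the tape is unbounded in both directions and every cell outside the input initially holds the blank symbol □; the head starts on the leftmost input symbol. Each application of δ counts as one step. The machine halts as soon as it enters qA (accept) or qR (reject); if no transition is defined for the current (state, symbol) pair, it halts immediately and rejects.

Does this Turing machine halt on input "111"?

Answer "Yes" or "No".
Step 0: [q0]111 (head at position 0)
Step 1: δ(q0, 1) = (q0, 1, R)  ⊢  1[q0]11 (head at position 1)
Step 2: δ(q0, 1) = (q0, 1, R)  ⊢  11[q0]1 (head at position 2)
Step 3: δ(q0, 1) = (q0, 1, R)  ⊢  111[q0]□ (head at position 3)
Step 4: δ(q0, □) = (q1, □, L)  ⊢  11[q1]1□ (head at position 2)
Step 5: δ(q1, 1) = (q1, 0, L)  ⊢  1[q1]10□ (head at position 1)
Step 6: δ(q1, 1) = (q1, 0, L)  ⊢  [q1]100□ (head at position 0)
Step 7: δ(q1, 1) = (q1, 0, L)  ⊢  [q1]□000□ (head at position -1)
Step 8: δ(q1, □) = (qA, 1, R)  ⊢  1[qA]000□ (head at position 0)
The machine is in qA, so it halts and accepts.
It halts after 8 steps.

Final answer: Yes - halts after 8 steps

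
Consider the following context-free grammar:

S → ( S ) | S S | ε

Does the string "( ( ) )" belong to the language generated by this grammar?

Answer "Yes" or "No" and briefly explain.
A derivation exists: S ⇒ ( S ) ⇒ ( ( S ) ) ⇒ ( ( ) ) (using S → ( S ) twice, then S → ε).

Final answer: Yes - a valid derivation exists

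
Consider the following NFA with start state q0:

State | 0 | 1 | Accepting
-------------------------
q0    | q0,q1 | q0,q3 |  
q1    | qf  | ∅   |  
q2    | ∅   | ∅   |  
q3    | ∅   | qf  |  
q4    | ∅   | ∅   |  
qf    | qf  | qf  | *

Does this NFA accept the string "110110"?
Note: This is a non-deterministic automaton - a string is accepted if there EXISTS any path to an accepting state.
Track the set of states the NFA could be in: start {q0}
Read '1': {q0} → {q0, q3}
Read '1': {q0, q3} → {q0, q3, qf}
Read '0': {q0, q3, qf} → {q0, q1, qf}
Read '1': {q0, q1, qf} → {q0, q3, qf}
Read '1': {q0, q3, qf} → {q0, q3, qf}
Read '0': {q0, q3, qf} → {q0, q1, qf}
Final set {q0, q1, qf} contains accepting state(s) {qf} → accepted.

Final answer: Yes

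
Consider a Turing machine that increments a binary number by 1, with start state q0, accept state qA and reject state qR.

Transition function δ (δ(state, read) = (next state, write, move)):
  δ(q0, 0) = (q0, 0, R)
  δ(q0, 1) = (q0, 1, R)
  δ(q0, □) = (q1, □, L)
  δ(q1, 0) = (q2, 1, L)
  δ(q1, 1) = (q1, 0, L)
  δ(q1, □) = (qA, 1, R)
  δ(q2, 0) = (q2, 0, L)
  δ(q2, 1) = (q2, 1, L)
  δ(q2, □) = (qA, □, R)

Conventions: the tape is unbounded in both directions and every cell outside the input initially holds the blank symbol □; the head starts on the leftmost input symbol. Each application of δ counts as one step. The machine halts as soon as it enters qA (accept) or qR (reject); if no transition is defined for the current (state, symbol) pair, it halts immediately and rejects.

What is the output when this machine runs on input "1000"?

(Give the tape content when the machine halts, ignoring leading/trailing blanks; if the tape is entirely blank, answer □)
Step 0: [q0]1000 (head at position 0)
Step 1: δ(q0, 1) = (q0, 1, R)  ⊢  1[q0]000 (head at position 1)
Step 2: δ(q0, 0) = (q0, 0, R)  ⊢  10[q0]00 (head at position 2)
Step 3: δ(q0, 0) = (q0, 0, R)  ⊢  100[q0]0 (head at position 3)
Step 4: δ(q0, 0) = (q0, 0, R)  ⊢  1000[q0]□ (head at position 4)
Step 5: δ(q0, □) = (q1, □, L)  ⊢  100[q1]0□ (head at position 3)
Step 6: δ(q1, 0) = (q2, 1, L)  ⊢  10[q2]01□ (head at position 2)
Step 7: δ(q2, 0) = (q2, 0, L)  ⊢  1[q2]001□ (head at position 1)
Step 8: δ(q2, 0) = (q2, 0, L)  ⊢  [q2]1001□ (head at position 0)
Step 9: δ(q2, 1) = (q2, 1, L)  ⊢  [q2]□1001□ (head at position -1)
Step 10: δ(q2, □) = (qA, □, R)  ⊢  □[qA]1001□ (head at position 0)
The machine is in qA, so it halts and accepts.
Tape content when halted (ignoring surrounding blanks): 1001

Final answer: Output: 1001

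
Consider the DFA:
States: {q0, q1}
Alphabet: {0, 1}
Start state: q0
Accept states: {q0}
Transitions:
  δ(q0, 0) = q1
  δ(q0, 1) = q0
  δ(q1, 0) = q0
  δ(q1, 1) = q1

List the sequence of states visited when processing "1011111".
Starting at q0
Read '1': q0 -> q0
Read '0': q0 -> q1
Read '1': q1 -> q1
Read '1': q1 -> q1
Read '1': q1 -> q1
Read '1': q1 -> q1
Read '1': q1 -> q1

Final answer: q0 -> q0 -> q1 -> q1 -> q1 -> q1 -> q1 -> q1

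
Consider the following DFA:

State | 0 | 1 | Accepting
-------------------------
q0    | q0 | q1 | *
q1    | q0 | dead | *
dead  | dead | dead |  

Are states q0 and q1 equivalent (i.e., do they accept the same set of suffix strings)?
Try the suffix "1".
From q0: q0 → q1 — accepting.
From q1: q1 → dead — not accepting.
The two states disagree on this suffix, so they are not equivalent.

Final answer: No. Distinguishing string: "1" - accepted from q0 but not from q1.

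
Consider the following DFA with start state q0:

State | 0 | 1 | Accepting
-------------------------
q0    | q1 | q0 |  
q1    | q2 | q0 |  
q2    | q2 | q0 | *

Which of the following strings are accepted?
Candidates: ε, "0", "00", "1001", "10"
ε: q0; q0 is not accepting → rejected
"0": q0 → q1; q1 is not accepting → rejected
"00": q0 → q1 → q2; q2 is accepting → accepted
"1001": q0 → q0 → q1 → q2 → q0; q0 is not accepting → rejected
"10": q0 → q0 → q1; q1 is not accepting → rejected

Final answer: "00"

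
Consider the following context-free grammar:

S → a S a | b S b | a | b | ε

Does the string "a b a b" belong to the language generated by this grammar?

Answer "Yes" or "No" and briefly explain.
Every production places the same symbol at both ends (or yields a single symbol / ε), so every derived string is a palindrome. a b a b reversed is b a b a ≠ a b a b, so it is not a palindrome and cannot be derived (already the first step fails: the string starts with a but ends with b, so neither S → a S a nor S → b S b fits).

Final answer: No - no valid derivation exists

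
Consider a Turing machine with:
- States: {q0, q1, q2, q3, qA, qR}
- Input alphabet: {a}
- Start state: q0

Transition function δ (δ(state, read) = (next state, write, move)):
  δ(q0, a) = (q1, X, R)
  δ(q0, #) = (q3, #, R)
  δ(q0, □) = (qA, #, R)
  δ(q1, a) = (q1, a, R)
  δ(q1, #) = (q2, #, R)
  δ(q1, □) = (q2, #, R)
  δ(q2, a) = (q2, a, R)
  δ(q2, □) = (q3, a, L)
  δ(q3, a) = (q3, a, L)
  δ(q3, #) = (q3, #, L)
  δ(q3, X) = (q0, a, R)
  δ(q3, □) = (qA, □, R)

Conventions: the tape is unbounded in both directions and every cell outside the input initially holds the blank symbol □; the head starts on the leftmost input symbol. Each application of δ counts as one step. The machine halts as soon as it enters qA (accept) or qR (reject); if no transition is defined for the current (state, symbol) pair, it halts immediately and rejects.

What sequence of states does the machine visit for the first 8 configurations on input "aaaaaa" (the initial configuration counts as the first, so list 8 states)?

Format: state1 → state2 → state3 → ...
Step 0: [q0]aaaaaa (head at position 0)
Step 1: δ(q0, a) = (q1, X, R)  ⊢  X[q1]aaaaa (head at position 1)
Step 2: δ(q1, a) = (q1, a, R)  ⊢  Xa[q1]aaaa (head at position 2)
Step 3: δ(q1, a) = (q1, a, R)  ⊢  Xaa[q1]aaa (head at position 3)
Step 4: δ(q1, a) = (q1, a, R)  ⊢  Xaaa[q1]aa (head at position 4)
Step 5: δ(q1, a) = (q1, a, R)  ⊢  Xaaaa[q1]a (head at position 5)
Step 6: δ(q1, a) = (q1, a, R)  ⊢  Xaaaaa[q1]□ (head at position 6)
Step 7: δ(q1, □) = (q2, #, R)  ⊢  Xaaaaa#[q2]□ (head at position 7)
Reading off the states of these 8 configurations: q0 → q1 → q1 → q1 → q1 → q1 → q1 → q2

Final answer: q0 → q1 → q1 → q1 → q1 → q1 → q1 → q2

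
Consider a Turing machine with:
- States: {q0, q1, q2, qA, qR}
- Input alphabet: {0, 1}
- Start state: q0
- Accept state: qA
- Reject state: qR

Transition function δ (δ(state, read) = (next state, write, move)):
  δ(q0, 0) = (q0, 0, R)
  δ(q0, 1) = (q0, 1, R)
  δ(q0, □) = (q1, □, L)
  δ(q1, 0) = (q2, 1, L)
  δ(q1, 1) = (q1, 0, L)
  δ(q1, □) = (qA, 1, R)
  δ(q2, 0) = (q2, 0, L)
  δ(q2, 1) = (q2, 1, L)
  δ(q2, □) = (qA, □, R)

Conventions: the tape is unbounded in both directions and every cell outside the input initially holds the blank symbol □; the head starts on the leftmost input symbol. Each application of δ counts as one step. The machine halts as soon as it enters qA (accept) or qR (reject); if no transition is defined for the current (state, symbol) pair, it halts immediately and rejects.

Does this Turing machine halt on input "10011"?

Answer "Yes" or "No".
Step 0: [q0]10011 (head at position 0)
Step 1: δ(q0, 1) = (q0, 1, R)  ⊢  1[q0]0011 (head at position 1)
Step 2: δ(q0, 0) = (q0, 0, R)  ⊢  10[q0]011 (head at position 2)
Step 3: δ(q0, 0) = (q0, 0, R)  ⊢  100[q0]11 (head at position 3)
Step 4: δ(q0, 1) = (q0, 1, R)  ⊢  1001[q0]1 (head at position 4)
Step 5: δ(q0, 1) = (q0, 1, R)  ⊢  10011[q0]□ (head at position 5)
Step 6: δ(q0, □) = (q1, □, L)  ⊢  1001[q1]1□ (head at position 4)
Step 7: δ(q1, 1) = (q1, 0, L)  ⊢  100[q1]10□ (head at position 3)
Step 8: δ(q1, 1) = (q1, 0, L)  ⊢  10[q1]000□ (head at position 2)
Step 9: δ(q1, 0) = (q2, 1, L)  ⊢  1[q2]0100□ (head at position 1)
Step 10: δ(q2, 0) = (q2, 0, L)  ⊢  [q2]10100□ (head at position 0)
Step 11: δ(q2, 1) = (q2, 1, L)  ⊢  [q2]□10100□ (head at position -1)
Step 12: δ(q2, □) = (qA, □, R)  ⊢  □[qA]10100□ (head at position 0)
The machine is in qA, so it halts and accepts.
It halts after 12 steps.

Final answer: Yes - halts after 12 steps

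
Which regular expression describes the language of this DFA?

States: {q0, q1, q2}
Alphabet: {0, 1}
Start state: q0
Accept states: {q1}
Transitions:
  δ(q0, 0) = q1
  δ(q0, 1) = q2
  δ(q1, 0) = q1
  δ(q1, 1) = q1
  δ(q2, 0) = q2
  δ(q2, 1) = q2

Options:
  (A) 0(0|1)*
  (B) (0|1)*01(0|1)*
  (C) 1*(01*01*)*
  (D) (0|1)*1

Testing sample strings against the DFA:
  '01111' -> accepted
  '100' -> rejected
  '00011' -> accepted
  '00001' -> accepted
Checking each option for a counterexample:
  (A) 0(0|1)*: agrees with the DFA on all strings of length ≤ 4
  (B) (0|1)*01(0|1)*: '0' is accepted by the DFA but does not match the regex → eliminated
  (C) 1*(01*01*)*: ε is rejected by the DFA but matches the regex → eliminated
  (D) (0|1)*1: '0' is accepted by the DFA but does not match the regex → eliminated
Only (A) 0(0|1)* is consistent with the DFA.

Final answer: (A) 0(0|1)*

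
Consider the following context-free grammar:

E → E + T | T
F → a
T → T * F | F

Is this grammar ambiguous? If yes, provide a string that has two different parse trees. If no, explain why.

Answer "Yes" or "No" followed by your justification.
This is the standard stratified expression grammar: '+' is introduced only by the left-recursive rule E → E + T and '*' only by the left-recursive rule T → T * F, with F → a. For any string, the last '+' must be the one produced at the root E (everything after it is a T containing no '+'), and likewise within each T the last '*' is produced at its root. This fixes the parse tree uniquely (left-associative, '*' binding tighter than '+'), so every string has exactly one parse tree.

Final answer: No - the grammar is unambiguous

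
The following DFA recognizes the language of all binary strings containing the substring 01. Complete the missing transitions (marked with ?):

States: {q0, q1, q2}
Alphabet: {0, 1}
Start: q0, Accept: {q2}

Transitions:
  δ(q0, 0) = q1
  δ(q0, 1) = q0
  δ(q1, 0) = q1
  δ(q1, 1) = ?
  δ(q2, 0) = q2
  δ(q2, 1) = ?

What each state remembers (consistent with the given transitions and accept states):
  q0: 01 not seen yet and the last symbol was not 0
  q1: 01 not seen yet and the last symbol was 0
  q2: the substring 01 has already been seen
Filling in the missing entries:
  δ(q1, 1): in q1 (01 not seen yet and the last symbol was 0), after reading 1 we have: the substring 01 has already been seen → q2
  δ(q2, 1): in q2 (the substring 01 has already been seen), after reading 1 we have: the substring 01 has already been seen → q2

Final answer: δ(q1, 1) = q2; δ(q2, 1) = q2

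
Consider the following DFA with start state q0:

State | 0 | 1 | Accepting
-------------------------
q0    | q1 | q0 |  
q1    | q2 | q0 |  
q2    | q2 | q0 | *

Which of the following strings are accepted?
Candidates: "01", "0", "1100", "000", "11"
"01": q0 → q1 → q0; q0 is not accepting → rejected
"0": q0 → q1; q1 is not accepting → rejected
"1100": q0 → q0 → q0 → q1 → q2; q2 is accepting → accepted
"000": q0 → q1 → q2 → q2; q2 is accepting → accepted
"11": q0 → q0 → q0; q0 is not accepting → rejected

Final answer: "1100", "000"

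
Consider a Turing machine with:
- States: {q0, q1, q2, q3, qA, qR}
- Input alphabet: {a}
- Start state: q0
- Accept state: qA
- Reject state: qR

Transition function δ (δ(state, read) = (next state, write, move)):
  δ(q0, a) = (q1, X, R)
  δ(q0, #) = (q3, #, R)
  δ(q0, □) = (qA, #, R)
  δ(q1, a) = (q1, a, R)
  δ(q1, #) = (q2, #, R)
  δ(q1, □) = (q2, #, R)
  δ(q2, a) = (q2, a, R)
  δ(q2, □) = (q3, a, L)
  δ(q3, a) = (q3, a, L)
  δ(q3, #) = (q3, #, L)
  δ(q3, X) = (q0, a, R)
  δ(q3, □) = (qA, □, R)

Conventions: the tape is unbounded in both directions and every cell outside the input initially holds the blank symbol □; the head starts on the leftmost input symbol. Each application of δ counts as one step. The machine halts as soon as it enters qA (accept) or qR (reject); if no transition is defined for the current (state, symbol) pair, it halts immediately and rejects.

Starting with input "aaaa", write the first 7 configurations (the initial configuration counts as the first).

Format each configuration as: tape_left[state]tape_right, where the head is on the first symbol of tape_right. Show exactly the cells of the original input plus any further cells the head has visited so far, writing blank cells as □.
Step 0: [q0]aaaa (head at position 0)
Step 1: δ(q0, a) = (q1, X, R)  ⊢  X[q1]aaa (head at position 1)
Step 2: δ(q1, a) = (q1, a, R)  ⊢  Xa[q1]aa (head at position 2)
Step 3: δ(q1, a) = (q1, a, R)  ⊢  Xaa[q1]a (head at position 3)
Step 4: δ(q1, a) = (q1, a, R)  ⊢  Xaaa[q1]□ (head at position 4)
Step 5: δ(q1, □) = (q2, #, R)  ⊢  Xaaa#[q2]□ (head at position 5)
Step 6: δ(q2, □) = (q3, a, L)  ⊢  Xaaa[q3]#a (head at position 4)

Final answer: [q0]aaaa ⊢ X[q1]aaa ⊢ Xa[q1]aa ⊢ Xaa[q1]a ⊢ Xaaa[q1]□ ⊢ Xaaa#[q2]□ ⊢ Xaaa[q3]#a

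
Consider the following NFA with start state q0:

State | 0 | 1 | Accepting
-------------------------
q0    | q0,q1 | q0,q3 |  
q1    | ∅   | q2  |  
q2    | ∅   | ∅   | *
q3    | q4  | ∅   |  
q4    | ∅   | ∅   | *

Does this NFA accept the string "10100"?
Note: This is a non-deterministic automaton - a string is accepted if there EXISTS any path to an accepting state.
Track the set of states the NFA could be in: start {q0}
Read '1': {q0} → {q0, q3}
Read '0': {q0, q3} → {q0, q1, q4}
Read '1': {q0, q1, q4} → {q0, q2, q3}
Read '0': {q0, q2, q3} → {q0, q1, q4}
Read '0': {q0, q1, q4} → {q0, q1}
Final set {q0, q1} contains no accepting state → rejected.

Final answer: No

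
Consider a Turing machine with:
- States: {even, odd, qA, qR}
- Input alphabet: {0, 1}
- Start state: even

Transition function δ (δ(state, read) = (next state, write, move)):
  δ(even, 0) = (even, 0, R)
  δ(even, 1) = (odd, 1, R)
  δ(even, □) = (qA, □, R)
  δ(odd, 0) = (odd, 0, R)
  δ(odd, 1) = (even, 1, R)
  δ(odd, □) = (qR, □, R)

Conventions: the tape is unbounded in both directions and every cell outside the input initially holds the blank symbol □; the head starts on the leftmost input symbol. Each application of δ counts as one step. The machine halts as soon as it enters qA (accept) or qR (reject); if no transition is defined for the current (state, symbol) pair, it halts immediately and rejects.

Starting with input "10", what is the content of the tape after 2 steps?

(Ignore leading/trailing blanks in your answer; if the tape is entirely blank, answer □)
Step 0: [even]10 (head at position 0)
Step 1: δ(even, 1) = (odd, 1, R)  ⊢  1[odd]0 (head at position 1)
Step 2: δ(odd, 0) = (odd, 0, R)  ⊢  10[odd]□ (head at position 2)
Tape after 2 steps (ignoring surrounding blanks): 10

Final answer: Tape: 10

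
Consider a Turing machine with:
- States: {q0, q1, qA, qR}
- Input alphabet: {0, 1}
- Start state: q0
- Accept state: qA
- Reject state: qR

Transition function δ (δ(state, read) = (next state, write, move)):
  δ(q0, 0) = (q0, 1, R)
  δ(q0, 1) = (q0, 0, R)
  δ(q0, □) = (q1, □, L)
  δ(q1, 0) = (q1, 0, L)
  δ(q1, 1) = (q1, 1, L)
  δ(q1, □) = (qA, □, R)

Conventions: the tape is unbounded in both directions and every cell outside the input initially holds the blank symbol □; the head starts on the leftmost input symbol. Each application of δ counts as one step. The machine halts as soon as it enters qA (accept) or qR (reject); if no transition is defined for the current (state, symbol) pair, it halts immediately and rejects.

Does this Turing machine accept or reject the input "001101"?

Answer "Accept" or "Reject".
Step 0: [q0]001101 (head at position 0)
Step 1: δ(q0, 0) = (q0, 1, R)  ⊢  1[q0]01101 (head at position 1)
Step 2: δ(q0, 0) = (q0, 1, R)  ⊢  11[q0]1101 (head at position 2)
Step 3: δ(q0, 1) = (q0, 0, R)  ⊢  110[q0]101 (head at position 3)
Step 4: δ(q0, 1) = (q0, 0, R)  ⊢  1100[q0]01 (head at position 4)
Step 5: δ(q0, 0) = (q0, 1, R)  ⊢  11001[q0]1 (head at position 5)
Step 6: δ(q0, 1) = (q0, 0, R)  ⊢  110010[q0]□ (head at position 6)
Step 7: δ(q0, □) = (q1, □, L)  ⊢  11001[q1]0□ (head at position 5)
Step 8: δ(q1, 0) = (q1, 0, L)  ⊢  1100[q1]10□ (head at position 4)
Step 9: δ(q1, 1) = (q1, 1, L)  ⊢  110[q1]010□ (head at position 3)
Step 10: δ(q1, 0) = (q1, 0, L)  ⊢  11[q1]0010□ (head at position 2)
Step 11: δ(q1, 0) = (q1, 0, L)  ⊢  1[q1]10010□ (head at position 1)
Step 12: δ(q1, 1) = (q1, 1, L)  ⊢  [q1]110010□ (head at position 0)
Step 13: δ(q1, 1) = (q1, 1, L)  ⊢  [q1]□110010□ (head at position -1)
Step 14: δ(q1, □) = (qA, □, R)  ⊢  □[qA]110010□ (head at position 0)
The machine is in qA, so it halts and accepts.

Final answer: Accept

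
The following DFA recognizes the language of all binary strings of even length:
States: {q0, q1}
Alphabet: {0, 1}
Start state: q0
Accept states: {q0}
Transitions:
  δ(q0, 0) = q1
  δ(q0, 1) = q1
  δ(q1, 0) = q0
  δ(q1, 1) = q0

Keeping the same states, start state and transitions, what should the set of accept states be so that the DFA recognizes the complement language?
The DFA is complete (every state has a transition on every symbol), so the complement
is recognized by the same DFA with accepting and non-accepting states swapped.
Original accept states: {q0}
Complement accept states = All states - Original accept states
= {q0, q1} - {q0}
= {q1}
Complement language: strings of ODD length

Final answer: {q1}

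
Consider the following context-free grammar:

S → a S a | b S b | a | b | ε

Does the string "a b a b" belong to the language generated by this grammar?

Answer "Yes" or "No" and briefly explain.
Every production places the same symbol at both ends (or yields a single symbol / ε), so every derived string is a palindrome. a b a b reversed is b a b a ≠ a b a b, so it is not a palindrome and cannot be derived (already the first step fails: the string starts with a but ends with b, so neither S → a S a nor S → b S b fits).

Final answer: No - no valid derivation exists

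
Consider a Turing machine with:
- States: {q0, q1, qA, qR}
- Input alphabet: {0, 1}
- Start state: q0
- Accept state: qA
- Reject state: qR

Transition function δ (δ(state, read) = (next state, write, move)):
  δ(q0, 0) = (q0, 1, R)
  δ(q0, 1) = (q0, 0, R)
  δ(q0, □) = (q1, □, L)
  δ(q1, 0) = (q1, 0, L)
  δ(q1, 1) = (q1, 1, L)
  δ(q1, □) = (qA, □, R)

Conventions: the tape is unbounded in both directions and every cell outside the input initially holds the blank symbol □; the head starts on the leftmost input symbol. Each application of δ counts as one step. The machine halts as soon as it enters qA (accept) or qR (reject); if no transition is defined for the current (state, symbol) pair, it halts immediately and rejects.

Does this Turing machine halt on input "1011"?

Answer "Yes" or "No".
Step 0: [q0]1011 (head at position 0)
Step 1: δ(q0, 1) = (q0, 0, R)  ⊢  0[q0]011 (head at position 1)
Step 2: δ(q0, 0) = (q0, 1, R)  ⊢  01[q0]11 (head at position 2)
Step 3: δ(q0, 1) = (q0, 0, R)  ⊢  010[q0]1 (head at position 3)
Step 4: δ(q0, 1) = (q0, 0, R)  ⊢  0100[q0]□ (head at position 4)
Step 5: δ(q0, □) = (q1, □, L)  ⊢  010[q1]0□ (head at position 3)
Step 6: δ(q1, 0) = (q1, 0, L)  ⊢  01[q1]00□ (head at position 2)
Step 7: δ(q1, 0) = (q1, 0, L)  ⊢  0[q1]100□ (head at position 1)
Step 8: δ(q1, 1) = (q1, 1, L)  ⊢  [q1]0100□ (head at position 0)
Step 9: δ(q1, 0) = (q1, 0, L)  ⊢  [q1]□0100□ (head at position -1)
Step 10: δ(q1, □) = (qA, □, R)  ⊢  □[qA]0100□ (head at position 0)
The machine is in qA, so it halts and accepts.
It halts after 10 steps.

Final answer: Yes - halts after 10 steps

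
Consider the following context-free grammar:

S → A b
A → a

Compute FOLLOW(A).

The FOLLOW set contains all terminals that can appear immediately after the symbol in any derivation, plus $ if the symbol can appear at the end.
A occurs only in S → A b, where it is immediately followed by the terminal b. So FOLLOW(A) = {b}.

Final answer: {b}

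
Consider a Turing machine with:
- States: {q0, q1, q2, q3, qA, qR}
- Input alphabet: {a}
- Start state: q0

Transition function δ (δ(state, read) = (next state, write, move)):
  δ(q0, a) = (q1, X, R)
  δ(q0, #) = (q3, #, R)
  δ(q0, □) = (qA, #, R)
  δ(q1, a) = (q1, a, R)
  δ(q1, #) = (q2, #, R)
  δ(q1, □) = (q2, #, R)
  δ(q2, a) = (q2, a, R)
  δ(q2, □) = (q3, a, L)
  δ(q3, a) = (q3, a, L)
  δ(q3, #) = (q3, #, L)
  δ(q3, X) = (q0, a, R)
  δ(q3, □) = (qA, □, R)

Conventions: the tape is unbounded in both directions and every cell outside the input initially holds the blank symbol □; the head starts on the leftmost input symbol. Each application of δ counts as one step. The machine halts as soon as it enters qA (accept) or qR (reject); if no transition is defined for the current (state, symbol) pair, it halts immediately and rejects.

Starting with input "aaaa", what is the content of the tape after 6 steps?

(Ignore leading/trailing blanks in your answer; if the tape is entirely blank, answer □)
Step 0: [q0]aaaa (head at position 0)
Step 1: δ(q0, a) = (q1, X, R)  ⊢  X[q1]aaa (head at position 1)
Step 2: δ(q1, a) = (q1, a, R)  ⊢  Xa[q1]aa (head at position 2)
Step 3: δ(q1, a) = (q1, a, R)  ⊢  Xaa[q1]a (head at position 3)
Step 4: δ(q1, a) = (q1, a, R)  ⊢  Xaaa[q1]□ (head at position 4)
Step 5: δ(q1, □) = (q2, #, R)  ⊢  Xaaa#[q2]□ (head at position 5)
Step 6: δ(q2, □) = (q3, a, L)  ⊢  Xaaa[q3]#a (head at position 4)
Tape after 6 steps (ignoring surrounding blanks): Xaaa#a

Final answer: Tape: Xaaa#a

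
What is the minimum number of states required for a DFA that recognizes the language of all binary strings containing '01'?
Language: binary strings containing '01'
Lower bound (Myhill–Nerode): the prefixes ε, 0, 01 are pairwise distinguishable:
  ε vs 01: suffix ε distinguishes them (ε is rejected, 01 is accepted)
  0 vs 01: suffix ε distinguishes them (0 is rejected, 01 is accepted)
  ε vs 0: suffix 1 distinguishes them (ε·1 = 1 is rejected, 0·1 = 01 is accepted)
So any DFA needs at least 3 states.
Upper bound: a DFA with 3 states exists (one state per class above: 'no progress', 'last symbol 0', and 'seen 01' (accepting sink)).
Minimum states: 3

Final answer: 3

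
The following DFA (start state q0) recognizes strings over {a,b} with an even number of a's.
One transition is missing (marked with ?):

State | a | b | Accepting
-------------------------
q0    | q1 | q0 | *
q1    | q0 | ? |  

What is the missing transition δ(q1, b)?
q1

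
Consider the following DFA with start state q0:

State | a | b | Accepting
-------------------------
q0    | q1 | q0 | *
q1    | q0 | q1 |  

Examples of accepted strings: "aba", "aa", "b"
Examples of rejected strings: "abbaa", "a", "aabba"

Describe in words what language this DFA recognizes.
strings over {a,b} with an even number of a's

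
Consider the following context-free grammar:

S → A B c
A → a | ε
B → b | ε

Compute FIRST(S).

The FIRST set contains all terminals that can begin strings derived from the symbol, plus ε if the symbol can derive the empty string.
FIRST(A) = {a, ε} (A → a | ε) and FIRST(B) = {b, ε} (B → b | ε).
For S → A B c: add FIRST(A) minus ε = {a}; A is nullable, so also add FIRST(B) minus ε = {b}; B is nullable too, so also add FIRST(c) = {c}. The terminal c is never erased, so S is not nullable and ε is not included.
FIRST(S) = {a, b, c}.

Final answer: {a, b, c}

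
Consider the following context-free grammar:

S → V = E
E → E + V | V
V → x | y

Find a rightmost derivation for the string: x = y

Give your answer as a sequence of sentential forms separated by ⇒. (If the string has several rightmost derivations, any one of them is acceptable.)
Start with S.
Step 1: the rightmost non-terminal is S; apply S → V = E:  V = E
Step 2: the rightmost non-terminal is E; apply E → V:  V = V
Step 3: the rightmost non-terminal is V; apply V → y:  V = y
Step 4: the rightmost non-terminal is V; apply V → x:  x = y

Final answer: S ⇒ V = E ⇒ V = V ⇒ V = y ⇒ x = y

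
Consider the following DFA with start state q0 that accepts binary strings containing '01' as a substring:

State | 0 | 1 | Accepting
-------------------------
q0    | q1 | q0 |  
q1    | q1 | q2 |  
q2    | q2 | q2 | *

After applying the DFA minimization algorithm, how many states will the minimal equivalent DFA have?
All 3 states are reachable from q0, so none can be removed as unreachable.
Table-filling: first mark every (accepting, non-accepting) pair as distinguishable (accepting: {q2}; non-accepting: {q0, q1}).
Round 1: (q0, q1) on '1' go to q0 and q2, already distinguishable → mark.
Every pair of states is distinguishable, so the DFA is already minimal.
Equivalence classes: {q0}, {q1}, {q2} → 3 states.

Final answer: 3 states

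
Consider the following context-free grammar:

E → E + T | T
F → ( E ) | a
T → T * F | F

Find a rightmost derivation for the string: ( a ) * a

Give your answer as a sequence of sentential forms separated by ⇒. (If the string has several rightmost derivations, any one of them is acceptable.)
Start with E.
Step 1: the rightmost non-terminal is E; apply E → T:  T
Step 2: the rightmost non-terminal is T; apply T → T * F:  T * F
Step 3: the rightmost non-terminal is F; apply F → a:  T * a
Step 4: the rightmost non-terminal is T; apply T → F:  F * a
Step 5: the rightmost non-terminal is F; apply F → ( E ):  ( E ) * a
Step 6: the rightmost non-terminal is E; apply E → T:  ( T ) * a
Step 7: the rightmost non-terminal is T; apply T → F:  ( F ) * a
Step 8: the rightmost non-terminal is F; apply F → a:  ( a ) * a

Final answer: E ⇒ T ⇒ T * F ⇒ T * a ⇒ F * a ⇒ ( E ) * a ⇒ ( T ) * a ⇒ ( F ) * a ⇒ ( a ) * a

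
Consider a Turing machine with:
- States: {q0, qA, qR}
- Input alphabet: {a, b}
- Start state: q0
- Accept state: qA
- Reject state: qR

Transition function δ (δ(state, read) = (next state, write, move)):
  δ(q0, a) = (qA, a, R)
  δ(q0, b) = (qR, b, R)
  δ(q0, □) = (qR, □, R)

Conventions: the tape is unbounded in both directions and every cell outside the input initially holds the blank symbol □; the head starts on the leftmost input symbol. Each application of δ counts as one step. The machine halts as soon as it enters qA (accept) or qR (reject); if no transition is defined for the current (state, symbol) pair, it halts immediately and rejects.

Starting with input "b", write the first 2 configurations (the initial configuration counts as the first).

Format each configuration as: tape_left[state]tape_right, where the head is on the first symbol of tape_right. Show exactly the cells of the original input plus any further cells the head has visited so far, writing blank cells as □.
Step 0: [q0]b (head at position 0)
Step 1: δ(q0, b) = (qR, b, R)  ⊢  b[qR]□ (head at position 1)

Final answer: [q0]b ⊢ b[qR]□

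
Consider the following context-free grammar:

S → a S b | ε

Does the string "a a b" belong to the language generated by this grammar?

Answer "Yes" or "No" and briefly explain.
Every derivation applies S → a S b some number n of times and then S → ε, producing a^n b^n with equally many a's and b's. The string a a b has two a's but only one b, so it cannot be derived.

Final answer: No - no valid derivation exists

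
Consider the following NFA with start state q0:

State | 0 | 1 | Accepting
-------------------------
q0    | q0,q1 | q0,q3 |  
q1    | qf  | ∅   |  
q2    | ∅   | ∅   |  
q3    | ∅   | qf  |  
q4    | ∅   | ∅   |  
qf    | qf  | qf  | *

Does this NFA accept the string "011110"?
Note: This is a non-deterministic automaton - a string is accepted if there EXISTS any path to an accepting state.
Track the set of states the NFA could be in: start {q0}
Read '0': {q0} → {q0, q1}
Read '1': {q0, q1} → {q0, q3}
Read '1': {q0, q3} → {q0, q3, qf}
Read '1': {q0, q3, qf} → {q0, q3, qf}
Read '1': {q0, q3, qf} → {q0, q3, qf}
Read '0': {q0, q3, qf} → {q0, q1, qf}
Final set {q0, q1, qf} contains accepting state(s) {qf} → accepted.

Final answer: Yes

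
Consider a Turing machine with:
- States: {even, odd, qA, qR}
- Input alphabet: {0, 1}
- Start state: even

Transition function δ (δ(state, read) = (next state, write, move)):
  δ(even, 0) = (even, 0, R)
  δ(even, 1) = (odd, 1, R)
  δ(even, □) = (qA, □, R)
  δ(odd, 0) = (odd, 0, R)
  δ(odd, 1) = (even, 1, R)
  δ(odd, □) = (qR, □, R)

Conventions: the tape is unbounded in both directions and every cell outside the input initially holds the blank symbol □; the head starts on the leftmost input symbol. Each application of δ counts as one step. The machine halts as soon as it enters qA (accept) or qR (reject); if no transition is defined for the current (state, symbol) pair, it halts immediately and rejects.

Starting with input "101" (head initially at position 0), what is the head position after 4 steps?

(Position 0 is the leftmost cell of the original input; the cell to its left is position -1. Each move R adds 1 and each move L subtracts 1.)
Step 0: [even]101 (head at position 0)
Step 1: δ(even, 1) = (odd, 1, R)  ⊢  1[odd]01 (head at position 1)
Step 2: δ(odd, 0) = (odd, 0, R)  ⊢  10[odd]1 (head at position 2)
Step 3: δ(odd, 1) = (even, 1, R)  ⊢  101[even]□ (head at position 3)
Step 4: δ(even, □) = (qA, □, R)  ⊢  101□[qA]□ (head at position 4)
Head position after 4 steps: 4

Final answer: Position 4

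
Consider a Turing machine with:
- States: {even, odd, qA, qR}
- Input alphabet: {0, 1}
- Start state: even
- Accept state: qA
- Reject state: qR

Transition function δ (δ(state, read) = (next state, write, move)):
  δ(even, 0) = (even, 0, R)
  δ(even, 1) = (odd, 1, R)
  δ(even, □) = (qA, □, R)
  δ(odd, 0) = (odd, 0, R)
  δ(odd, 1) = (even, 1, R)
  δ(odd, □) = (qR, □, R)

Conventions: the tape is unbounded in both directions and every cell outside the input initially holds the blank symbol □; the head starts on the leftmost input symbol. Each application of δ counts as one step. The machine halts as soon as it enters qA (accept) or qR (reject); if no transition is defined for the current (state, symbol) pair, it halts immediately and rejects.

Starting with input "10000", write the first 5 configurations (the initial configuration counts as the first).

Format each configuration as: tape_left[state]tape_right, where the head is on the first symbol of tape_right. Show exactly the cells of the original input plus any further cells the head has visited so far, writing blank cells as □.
Step 0: [even]10000 (head at position 0)
Step 1: δ(even, 1) = (odd, 1, R)  ⊢  1[odd]0000 (head at position 1)
Step 2: δ(odd, 0) = (odd, 0, R)  ⊢  10[odd]000 (head at position 2)
Step 3: δ(odd, 0) = (odd, 0, R)  ⊢  100[odd]00 (head at position 3)
Step 4: δ(odd, 0) = (odd, 0, R)  ⊢  1000[odd]0 (head at position 4)

Final answer: [even]10000 ⊢ 1[odd]0000 ⊢ 10[odd]000 ⊢ 100[odd]00 ⊢ 1000[odd]0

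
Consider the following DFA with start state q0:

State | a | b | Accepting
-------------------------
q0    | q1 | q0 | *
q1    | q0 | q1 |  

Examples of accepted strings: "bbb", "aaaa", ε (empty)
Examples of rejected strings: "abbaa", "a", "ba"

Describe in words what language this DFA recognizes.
strings over {a,b} with an even number of a's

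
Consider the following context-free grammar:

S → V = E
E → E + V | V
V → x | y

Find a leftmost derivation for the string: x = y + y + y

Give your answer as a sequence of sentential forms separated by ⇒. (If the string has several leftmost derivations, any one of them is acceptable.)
Start with S.
Step 1: the leftmost non-terminal is S; apply S → V = E:  V = E
Step 2: the leftmost non-terminal is V; apply V → x:  x = E
Step 3: the leftmost non-terminal is E; apply E → E + V:  x = E + V
Step 4: the leftmost non-terminal is E; apply E → E + V:  x = E + V + V
Step 5: the leftmost non-terminal is E; apply E → V:  x = V + V + V
Step 6: the leftmost non-terminal is V; apply V → y:  x = y + V + V
Step 7: the leftmost non-terminal is V; apply V → y:  x = y + y + V
Step 8: the leftmost non-terminal is V; apply V → y:  x = y + y + y

Final answer: S ⇒ V = E ⇒ x = E ⇒ x = E + V ⇒ x = E + V + V ⇒ x = V + V + V ⇒ x = y + V + V ⇒ x = y + y + V ⇒ x = y + y + y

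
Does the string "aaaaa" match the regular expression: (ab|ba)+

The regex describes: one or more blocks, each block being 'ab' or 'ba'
No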